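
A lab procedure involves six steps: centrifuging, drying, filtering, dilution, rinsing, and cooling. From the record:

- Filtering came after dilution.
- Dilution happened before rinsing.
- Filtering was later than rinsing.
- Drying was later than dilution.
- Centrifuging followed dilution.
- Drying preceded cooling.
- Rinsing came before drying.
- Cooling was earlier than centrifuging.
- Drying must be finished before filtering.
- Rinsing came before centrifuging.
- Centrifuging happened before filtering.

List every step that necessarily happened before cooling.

dilution, drying, rinsing

Directly stated before cooling: drying.
Dilution reaches cooling via dilution → drying → cooling.
Rinsing reaches cooling via rinsing → drying → cooling.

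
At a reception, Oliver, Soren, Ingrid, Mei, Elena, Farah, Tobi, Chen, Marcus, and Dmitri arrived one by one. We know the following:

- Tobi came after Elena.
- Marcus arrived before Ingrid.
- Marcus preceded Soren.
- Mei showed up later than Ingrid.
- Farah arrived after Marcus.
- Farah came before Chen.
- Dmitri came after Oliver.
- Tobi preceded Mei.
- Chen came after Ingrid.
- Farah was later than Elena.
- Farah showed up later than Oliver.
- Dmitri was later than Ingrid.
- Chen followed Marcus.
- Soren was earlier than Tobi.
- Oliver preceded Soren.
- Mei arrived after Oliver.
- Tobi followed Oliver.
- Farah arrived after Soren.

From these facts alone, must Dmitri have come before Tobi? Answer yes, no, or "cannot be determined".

No chain of stated constraints runs from Dmitri to Tobi, and none runs from Tobi to Dmitri either.
So the relative order of Dmitri and Tobi is not fixed by the given facts.

cannot be determined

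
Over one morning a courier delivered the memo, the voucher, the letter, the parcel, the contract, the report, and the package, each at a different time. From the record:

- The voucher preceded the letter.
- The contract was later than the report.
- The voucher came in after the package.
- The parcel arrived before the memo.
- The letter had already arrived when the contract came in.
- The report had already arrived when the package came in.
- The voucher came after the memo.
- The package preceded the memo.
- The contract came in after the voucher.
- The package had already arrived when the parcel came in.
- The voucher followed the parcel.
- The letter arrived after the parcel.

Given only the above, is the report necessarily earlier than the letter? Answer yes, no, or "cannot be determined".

Chain the constraints: the report → the package → the voucher → the letter. Each link is directly stated, so the report comes before the letter.

yes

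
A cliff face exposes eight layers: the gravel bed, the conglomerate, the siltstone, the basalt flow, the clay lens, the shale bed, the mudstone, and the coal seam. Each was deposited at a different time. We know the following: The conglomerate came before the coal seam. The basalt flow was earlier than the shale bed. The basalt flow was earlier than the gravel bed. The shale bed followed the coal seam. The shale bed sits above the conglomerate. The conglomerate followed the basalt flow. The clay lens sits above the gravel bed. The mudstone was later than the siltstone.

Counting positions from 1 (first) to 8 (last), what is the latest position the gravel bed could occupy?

The gravel bed must come before the clay lens — 1 layer forced after it.
Everything else can be placed before the gravel bed in some valid order, so the gravel bed can sit as late as position 8 − 1 = 7.

7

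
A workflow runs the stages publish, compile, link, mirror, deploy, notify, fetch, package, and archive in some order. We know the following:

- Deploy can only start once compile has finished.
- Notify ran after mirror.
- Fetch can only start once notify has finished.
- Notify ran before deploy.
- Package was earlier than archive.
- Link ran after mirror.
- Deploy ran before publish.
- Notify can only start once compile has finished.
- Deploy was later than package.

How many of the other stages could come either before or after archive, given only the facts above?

Forced before archive: package.
That leaves compile, deploy, fetch, link, mirror, notify, and publish with no forced order relative to archive — 7.

7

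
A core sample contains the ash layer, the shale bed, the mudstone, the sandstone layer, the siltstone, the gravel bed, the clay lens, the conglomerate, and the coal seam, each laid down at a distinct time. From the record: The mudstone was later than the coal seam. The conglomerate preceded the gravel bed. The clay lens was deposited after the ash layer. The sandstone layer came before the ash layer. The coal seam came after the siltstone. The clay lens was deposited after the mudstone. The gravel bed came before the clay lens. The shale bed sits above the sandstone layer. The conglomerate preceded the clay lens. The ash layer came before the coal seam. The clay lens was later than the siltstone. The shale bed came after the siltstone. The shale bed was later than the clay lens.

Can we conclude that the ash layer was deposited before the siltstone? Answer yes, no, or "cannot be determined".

cannot be determined

No chain of stated constraints runs from the ash layer to the siltstone, and none runs from the siltstone to the ash layer either.
So the relative order of the ash layer and the siltstone is not fixed by the given facts.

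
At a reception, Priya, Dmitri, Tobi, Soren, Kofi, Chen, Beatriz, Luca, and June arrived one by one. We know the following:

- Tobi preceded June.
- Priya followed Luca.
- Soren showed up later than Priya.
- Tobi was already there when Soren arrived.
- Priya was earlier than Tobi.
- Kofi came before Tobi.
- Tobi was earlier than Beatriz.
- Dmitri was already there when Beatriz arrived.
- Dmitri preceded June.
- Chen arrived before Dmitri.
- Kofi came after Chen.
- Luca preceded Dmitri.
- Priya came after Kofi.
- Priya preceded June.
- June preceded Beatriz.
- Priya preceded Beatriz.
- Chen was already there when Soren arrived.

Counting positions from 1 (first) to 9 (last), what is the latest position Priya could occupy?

Priya must come before Beatriz, June, Soren, and Tobi — 4 guests forced after them.
Everything else can be placed before Priya in some valid order, so Priya can sit as late as position 9 − 4 = 5.

5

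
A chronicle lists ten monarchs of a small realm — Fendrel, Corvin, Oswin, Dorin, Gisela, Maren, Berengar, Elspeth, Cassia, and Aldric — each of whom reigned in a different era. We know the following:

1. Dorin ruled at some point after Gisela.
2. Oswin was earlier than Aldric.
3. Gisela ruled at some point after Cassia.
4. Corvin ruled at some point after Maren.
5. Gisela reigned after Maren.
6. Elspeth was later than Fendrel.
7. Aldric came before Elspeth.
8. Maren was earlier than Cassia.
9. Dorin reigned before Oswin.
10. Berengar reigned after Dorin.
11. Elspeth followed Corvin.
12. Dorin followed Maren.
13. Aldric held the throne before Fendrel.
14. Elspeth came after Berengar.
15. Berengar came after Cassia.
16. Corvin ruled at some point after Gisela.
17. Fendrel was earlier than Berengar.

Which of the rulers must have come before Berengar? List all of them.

Aldric, Cassia, Dorin, Fendrel, Gisela, Maren, Oswin

Directly stated before Berengar: Cassia, Dorin, and Fendrel.
Aldric reaches Berengar via Aldric → Fendrel → Berengar.
Gisela reaches Berengar via Gisela → Dorin → Berengar.
Maren reaches Berengar via Maren → Dorin → Berengar.
Likewise Oswin reaches Berengar by chaining the stated constraints.
No chain forces Corvin (or any of the others) ahead of Berengar.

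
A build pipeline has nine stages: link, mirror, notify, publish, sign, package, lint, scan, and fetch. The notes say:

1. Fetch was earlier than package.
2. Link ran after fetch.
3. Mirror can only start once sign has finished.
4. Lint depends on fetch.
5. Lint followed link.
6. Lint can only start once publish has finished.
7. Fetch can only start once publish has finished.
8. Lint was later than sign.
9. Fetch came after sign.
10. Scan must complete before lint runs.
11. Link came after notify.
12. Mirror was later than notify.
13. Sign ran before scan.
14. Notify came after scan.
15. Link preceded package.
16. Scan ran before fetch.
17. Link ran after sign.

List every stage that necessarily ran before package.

Directly stated before package: fetch and link.
Notify reaches package via notify → link → package.
Publish reaches package via publish → fetch → package.
Scan reaches package via scan → fetch → package.
Likewise sign reaches package by chaining the stated constraints.
No chain forces mirror (or any of the others) ahead of package.

fetch, link, notify, publish, scan, sign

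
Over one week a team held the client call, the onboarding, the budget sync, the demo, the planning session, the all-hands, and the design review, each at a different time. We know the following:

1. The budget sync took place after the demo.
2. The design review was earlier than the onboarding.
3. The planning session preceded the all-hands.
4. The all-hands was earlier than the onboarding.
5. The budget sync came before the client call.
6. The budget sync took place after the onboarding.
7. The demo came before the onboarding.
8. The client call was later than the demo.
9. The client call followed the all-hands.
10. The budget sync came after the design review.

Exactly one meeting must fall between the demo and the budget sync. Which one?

Tracing the constraints gives the demo → the onboarding → the budget sync, so the onboarding sits after the demo and before the budget sync.
No other meeting is forced both after the demo and before the budget sync.

the onboarding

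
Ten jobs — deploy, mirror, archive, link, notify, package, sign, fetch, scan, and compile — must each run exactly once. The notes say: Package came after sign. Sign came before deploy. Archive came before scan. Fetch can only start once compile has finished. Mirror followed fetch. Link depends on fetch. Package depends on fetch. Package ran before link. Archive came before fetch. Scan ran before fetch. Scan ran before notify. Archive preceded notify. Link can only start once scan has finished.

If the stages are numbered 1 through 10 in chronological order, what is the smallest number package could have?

Archive, compile, fetch, scan, and sign must all come before package — 5 forced predecessors.
Nothing else is forced ahead of package, so its earliest slot is position 5 + 1 = 6.

6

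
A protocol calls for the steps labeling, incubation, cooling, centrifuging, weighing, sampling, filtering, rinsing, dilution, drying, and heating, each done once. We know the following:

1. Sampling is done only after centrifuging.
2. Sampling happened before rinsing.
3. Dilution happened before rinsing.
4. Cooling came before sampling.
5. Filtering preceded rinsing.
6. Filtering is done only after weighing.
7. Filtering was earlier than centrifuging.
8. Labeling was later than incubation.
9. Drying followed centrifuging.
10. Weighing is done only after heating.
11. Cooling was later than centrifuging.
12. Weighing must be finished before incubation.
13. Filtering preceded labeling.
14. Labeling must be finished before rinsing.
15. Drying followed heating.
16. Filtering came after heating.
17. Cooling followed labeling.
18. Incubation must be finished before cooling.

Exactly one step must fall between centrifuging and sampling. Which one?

Tracing the constraints gives centrifuging → cooling → sampling, so cooling sits after centrifuging and before sampling.
No other step is forced both after centrifuging and before sampling.

cooling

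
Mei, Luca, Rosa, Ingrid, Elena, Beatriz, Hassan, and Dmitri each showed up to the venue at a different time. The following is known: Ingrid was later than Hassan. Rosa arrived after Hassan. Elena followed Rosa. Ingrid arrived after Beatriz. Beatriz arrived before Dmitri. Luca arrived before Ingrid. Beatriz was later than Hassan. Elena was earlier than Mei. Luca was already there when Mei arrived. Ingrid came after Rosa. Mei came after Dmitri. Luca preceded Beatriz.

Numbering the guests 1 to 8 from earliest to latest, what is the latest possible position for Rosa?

5

Rosa must come before Elena, Ingrid, and Mei — 3 guests forced after them.
Everything else can be placed before Rosa in some valid order, so Rosa can sit as late as position 8 − 3 = 5.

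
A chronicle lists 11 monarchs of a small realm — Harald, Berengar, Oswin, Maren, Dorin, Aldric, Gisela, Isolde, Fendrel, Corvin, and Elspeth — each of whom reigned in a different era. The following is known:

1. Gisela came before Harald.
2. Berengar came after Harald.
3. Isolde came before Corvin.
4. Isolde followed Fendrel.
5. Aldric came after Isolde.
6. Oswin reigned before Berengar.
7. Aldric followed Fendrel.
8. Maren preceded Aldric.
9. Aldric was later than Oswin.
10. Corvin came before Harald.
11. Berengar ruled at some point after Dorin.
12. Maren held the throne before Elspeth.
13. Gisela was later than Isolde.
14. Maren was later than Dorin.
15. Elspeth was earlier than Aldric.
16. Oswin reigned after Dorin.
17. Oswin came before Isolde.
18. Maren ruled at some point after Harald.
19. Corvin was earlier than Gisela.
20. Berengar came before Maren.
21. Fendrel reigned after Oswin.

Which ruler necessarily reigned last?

Aldric

Every other ruler has a chain of constraints placing them before Aldric, so Aldric is last.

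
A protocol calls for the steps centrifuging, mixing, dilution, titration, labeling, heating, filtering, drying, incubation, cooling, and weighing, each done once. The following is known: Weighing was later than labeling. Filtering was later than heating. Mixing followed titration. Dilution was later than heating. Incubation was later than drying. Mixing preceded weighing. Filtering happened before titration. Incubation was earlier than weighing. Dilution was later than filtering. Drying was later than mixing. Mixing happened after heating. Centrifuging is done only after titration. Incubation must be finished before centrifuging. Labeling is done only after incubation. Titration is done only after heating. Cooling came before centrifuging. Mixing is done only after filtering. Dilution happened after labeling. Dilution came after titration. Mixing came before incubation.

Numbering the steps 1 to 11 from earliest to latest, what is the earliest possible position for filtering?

Heating must come before filtering — 1 forced predecessor.
Nothing else is forced ahead of filtering, so its earliest slot is position 1 + 1 = 2.

2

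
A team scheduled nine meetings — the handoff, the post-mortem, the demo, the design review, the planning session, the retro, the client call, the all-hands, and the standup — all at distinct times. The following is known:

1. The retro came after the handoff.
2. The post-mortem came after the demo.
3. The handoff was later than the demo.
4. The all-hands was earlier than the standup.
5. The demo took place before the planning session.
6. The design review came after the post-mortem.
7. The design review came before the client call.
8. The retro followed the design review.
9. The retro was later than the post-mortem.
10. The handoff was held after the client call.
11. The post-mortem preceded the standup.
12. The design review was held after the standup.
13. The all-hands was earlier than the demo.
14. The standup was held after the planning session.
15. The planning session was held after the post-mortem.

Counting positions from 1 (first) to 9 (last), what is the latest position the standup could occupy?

The standup must come before the client call, the design review, the handoff, and the retro — 4 meetings forced after it.
Everything else can be placed before the standup in some valid order, so the standup can sit as late as position 9 − 4 = 5.

5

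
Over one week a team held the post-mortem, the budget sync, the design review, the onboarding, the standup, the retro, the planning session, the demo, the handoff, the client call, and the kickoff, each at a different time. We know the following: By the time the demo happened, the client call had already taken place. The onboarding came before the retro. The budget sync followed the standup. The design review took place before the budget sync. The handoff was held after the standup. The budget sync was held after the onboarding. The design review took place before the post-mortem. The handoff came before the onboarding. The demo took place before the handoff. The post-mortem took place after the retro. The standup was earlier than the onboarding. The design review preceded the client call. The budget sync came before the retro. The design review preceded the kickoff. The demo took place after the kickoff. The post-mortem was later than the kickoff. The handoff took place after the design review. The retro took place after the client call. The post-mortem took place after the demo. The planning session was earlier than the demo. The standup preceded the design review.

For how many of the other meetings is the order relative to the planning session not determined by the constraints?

4

Forced after the planning session: the budget sync, the demo, the handoff, the onboarding, the post-mortem, and the retro.
That leaves the client call, the design review, the kickoff, and the standup with no forced order relative to the planning session — 4.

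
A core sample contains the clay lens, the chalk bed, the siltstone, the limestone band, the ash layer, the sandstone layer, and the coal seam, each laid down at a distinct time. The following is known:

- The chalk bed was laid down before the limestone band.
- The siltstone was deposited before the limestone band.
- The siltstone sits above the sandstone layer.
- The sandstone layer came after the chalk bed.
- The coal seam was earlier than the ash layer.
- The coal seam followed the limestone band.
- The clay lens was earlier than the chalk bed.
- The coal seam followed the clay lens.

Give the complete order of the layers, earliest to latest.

The constraints fix every adjacent pair, so only one ordering works:
the clay lens → the chalk bed → the sandstone layer → the siltstone → the limestone band → the coal seam → the ash layer.

the clay lens, the chalk bed, the sandstone layer, the siltstone, the limestone band, the coal seam, the ash layer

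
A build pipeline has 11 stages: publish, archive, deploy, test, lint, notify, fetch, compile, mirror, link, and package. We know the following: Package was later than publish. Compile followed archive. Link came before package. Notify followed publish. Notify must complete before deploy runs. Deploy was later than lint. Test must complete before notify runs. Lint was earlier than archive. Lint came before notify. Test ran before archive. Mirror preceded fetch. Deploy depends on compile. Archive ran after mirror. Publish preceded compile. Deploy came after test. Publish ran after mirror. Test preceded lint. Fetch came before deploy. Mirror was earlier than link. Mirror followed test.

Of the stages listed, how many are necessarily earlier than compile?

Directly stated before compile: archive and publish.
Lint reaches compile via lint → archive → compile.
Mirror reaches compile via mirror → archive → compile.
Test reaches compile via test → archive → compile.
That's archive, lint, mirror, publish, and test — 5 in all.

5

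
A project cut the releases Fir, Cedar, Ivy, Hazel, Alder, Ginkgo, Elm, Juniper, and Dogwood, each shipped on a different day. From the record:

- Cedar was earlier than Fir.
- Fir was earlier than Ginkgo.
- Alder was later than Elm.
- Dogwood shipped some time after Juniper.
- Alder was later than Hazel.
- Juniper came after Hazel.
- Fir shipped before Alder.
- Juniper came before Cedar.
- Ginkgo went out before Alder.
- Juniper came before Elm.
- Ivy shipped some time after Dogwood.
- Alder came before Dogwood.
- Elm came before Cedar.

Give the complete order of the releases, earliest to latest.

The constraints fix every adjacent pair, so only one ordering works:
Hazel → Juniper → Elm → Cedar → Fir → Ginkgo → Alder → Dogwood → Ivy.

Hazel, Juniper, Elm, Cedar, Fir, Ginkgo, Alder, Dogwood, Ivy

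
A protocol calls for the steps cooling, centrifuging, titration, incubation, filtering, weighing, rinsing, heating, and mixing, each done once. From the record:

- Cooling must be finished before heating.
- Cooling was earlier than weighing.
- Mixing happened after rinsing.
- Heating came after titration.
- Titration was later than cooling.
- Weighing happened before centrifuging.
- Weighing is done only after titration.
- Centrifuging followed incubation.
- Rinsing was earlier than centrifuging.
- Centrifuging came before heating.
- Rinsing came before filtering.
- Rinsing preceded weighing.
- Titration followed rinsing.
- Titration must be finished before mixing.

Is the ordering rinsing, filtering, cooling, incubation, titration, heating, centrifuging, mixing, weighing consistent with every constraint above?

no

The constraints require centrifuging before heating, but in the proposed sequence heating appears ahead of centrifuging. That one violation is enough.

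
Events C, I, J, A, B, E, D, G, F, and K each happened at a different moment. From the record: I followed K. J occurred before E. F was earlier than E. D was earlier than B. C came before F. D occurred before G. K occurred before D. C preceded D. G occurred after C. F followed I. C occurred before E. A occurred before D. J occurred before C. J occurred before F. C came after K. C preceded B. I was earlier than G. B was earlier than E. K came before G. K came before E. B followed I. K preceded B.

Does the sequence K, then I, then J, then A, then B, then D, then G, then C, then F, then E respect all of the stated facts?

The constraints require C before B, but in the proposed sequence B appears ahead of C. That one violation is enough.

no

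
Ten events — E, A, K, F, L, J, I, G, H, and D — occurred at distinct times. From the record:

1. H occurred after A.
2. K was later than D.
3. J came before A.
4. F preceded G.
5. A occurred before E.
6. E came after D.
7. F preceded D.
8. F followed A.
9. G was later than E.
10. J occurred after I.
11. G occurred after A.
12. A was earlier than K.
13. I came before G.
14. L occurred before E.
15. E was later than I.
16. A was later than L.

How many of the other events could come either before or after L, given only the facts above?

2

Forced after L: A, D, E, F, G, H, and K.
That leaves I and J with no forced order relative to L — 2.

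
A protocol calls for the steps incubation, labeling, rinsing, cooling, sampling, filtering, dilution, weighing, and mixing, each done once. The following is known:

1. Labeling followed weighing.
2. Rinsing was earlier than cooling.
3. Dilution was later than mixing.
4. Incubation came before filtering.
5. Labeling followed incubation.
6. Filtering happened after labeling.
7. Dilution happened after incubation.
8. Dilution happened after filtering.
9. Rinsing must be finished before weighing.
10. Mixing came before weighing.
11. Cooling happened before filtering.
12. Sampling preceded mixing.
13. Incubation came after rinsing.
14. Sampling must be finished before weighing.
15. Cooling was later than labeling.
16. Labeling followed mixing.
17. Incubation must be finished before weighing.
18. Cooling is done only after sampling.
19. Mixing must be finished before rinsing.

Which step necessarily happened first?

Sampling has a chain of constraints placing it before every other step, so sampling must be first.

sampling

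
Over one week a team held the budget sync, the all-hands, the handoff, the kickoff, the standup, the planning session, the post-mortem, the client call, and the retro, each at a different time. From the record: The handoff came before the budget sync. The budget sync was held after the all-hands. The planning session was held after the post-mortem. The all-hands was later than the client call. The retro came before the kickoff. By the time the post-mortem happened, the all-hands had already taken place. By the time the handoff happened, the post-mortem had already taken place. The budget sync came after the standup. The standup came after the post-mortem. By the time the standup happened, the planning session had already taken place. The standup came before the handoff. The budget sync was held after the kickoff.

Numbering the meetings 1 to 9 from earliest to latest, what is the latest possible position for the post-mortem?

5

The post-mortem must come before the budget sync, the handoff, the planning session, and the standup — 4 meetings forced after it.
Everything else can be placed before the post-mortem in some valid order, so the post-mortem can sit as late as position 9 − 4 = 5.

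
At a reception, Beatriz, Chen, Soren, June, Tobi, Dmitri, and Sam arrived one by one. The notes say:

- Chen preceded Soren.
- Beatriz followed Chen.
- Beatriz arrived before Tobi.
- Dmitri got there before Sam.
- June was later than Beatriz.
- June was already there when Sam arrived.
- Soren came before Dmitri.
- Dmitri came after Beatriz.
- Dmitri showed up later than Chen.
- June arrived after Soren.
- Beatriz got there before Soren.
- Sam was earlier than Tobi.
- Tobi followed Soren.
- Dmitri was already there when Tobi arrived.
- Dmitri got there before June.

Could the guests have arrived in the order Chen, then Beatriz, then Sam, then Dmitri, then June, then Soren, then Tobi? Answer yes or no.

no

The constraints require Soren before Dmitri, but in the proposed sequence Dmitri appears ahead of Soren. That one violation is enough.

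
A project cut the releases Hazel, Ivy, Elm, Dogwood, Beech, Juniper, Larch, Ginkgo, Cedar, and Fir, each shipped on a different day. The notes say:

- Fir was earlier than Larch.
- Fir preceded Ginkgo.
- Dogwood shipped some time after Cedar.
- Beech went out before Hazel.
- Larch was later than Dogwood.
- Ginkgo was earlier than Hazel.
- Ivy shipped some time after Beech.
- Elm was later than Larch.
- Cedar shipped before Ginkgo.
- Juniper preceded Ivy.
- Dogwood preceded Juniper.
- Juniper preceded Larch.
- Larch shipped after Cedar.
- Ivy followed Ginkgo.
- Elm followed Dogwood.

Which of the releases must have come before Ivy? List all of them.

Beech, Cedar, Dogwood, Fir, Ginkgo, Juniper

Directly stated before Ivy: Beech, Ginkgo, and Juniper.
Cedar reaches Ivy via Cedar → Ginkgo → Ivy.
Dogwood reaches Ivy via Dogwood → Juniper → Ivy.
Fir reaches Ivy via Fir → Ginkgo → Ivy.
No chain forces Larch (or any of the others) ahead of Ivy.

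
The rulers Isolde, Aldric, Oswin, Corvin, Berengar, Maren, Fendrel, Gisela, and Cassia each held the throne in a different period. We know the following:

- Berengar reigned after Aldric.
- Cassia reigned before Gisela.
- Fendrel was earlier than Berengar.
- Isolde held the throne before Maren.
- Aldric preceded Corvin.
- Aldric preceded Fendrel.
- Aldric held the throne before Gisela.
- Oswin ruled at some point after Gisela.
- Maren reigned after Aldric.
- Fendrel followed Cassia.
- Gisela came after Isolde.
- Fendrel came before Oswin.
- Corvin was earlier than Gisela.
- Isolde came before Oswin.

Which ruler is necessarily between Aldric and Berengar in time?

Fendrel

Tracing the constraints gives Aldric → Fendrel → Berengar, so Fendrel sits after Aldric and before Berengar.
No other ruler is forced both after Aldric and before Berengar.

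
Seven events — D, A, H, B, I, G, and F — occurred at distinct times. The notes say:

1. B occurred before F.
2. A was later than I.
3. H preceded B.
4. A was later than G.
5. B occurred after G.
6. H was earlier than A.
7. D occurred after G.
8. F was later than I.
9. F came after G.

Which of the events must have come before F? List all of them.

Directly stated before F: B, G, and I.
H reaches F via H → B → F.
No chain forces A (or any of the others) ahead of F.

B, G, H, I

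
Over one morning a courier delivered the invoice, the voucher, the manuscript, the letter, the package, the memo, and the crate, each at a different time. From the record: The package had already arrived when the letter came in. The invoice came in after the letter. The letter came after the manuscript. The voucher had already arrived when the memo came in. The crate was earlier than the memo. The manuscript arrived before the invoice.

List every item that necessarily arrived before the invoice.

Directly stated before the invoice: the letter and the manuscript.
The package reaches the invoice via the package → the letter → the invoice.
No chain forces the memo (or any of the others) ahead of the invoice.

the letter, the manuscript, the package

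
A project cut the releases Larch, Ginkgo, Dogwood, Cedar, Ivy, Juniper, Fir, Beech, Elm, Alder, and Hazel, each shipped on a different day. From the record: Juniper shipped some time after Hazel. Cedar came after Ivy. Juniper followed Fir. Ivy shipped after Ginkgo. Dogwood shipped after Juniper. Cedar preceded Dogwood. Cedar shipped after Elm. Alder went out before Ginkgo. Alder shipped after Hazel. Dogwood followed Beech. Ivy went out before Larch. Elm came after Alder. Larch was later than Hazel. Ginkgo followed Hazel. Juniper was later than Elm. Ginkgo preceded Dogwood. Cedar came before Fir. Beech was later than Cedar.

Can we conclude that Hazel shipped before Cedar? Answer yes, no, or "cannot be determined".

Chain the constraints: Hazel → Ginkgo → Ivy → Cedar. Each link is directly stated, so Hazel comes before Cedar.

yes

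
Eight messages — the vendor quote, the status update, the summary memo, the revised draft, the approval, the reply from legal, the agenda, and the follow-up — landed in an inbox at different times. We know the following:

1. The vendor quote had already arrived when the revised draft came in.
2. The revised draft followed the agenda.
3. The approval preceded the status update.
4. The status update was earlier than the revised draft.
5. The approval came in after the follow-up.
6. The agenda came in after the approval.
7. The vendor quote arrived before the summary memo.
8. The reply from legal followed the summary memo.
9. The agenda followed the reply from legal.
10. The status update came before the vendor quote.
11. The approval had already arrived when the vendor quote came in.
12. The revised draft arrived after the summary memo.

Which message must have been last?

Every other message has a chain of constraints placing it before the revised draft, so the revised draft is last.

the revised draft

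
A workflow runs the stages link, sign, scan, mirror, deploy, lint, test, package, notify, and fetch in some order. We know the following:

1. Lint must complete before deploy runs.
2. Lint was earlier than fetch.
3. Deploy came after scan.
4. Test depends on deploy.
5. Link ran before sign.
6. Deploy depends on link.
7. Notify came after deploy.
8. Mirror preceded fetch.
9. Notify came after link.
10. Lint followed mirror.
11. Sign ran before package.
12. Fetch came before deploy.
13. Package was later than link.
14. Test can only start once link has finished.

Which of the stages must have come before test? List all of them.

deploy, fetch, link, lint, mirror, scan

Directly stated before test: deploy and link.
Fetch reaches test via fetch → deploy → test.
Lint reaches test via lint → deploy → test.
Mirror reaches test via mirror → lint → deploy → test.
Likewise scan reaches test by chaining the stated constraints.
No chain forces package (or any of the others) ahead of test.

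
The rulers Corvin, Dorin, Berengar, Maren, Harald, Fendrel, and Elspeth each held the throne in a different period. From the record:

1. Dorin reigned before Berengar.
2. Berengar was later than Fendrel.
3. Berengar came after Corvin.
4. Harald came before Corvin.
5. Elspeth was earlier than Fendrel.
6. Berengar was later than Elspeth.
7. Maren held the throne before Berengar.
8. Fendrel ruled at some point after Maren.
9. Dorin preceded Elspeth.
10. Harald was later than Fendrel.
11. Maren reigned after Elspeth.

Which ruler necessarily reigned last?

Berengar

Every other ruler has a chain of constraints placing them before Berengar, so Berengar is last.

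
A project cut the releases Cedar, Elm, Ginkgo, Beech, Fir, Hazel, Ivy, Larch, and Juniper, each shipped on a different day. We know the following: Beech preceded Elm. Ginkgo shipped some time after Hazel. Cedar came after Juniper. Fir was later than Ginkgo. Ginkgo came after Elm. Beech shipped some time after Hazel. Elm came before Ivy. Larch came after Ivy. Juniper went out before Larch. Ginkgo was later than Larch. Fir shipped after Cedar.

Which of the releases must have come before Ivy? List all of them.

Directly stated before Ivy: Elm.
Beech reaches Ivy via Beech → Elm → Ivy.
Hazel reaches Ivy via Hazel → Beech → Elm → Ivy.

Beech, Elm, Hazel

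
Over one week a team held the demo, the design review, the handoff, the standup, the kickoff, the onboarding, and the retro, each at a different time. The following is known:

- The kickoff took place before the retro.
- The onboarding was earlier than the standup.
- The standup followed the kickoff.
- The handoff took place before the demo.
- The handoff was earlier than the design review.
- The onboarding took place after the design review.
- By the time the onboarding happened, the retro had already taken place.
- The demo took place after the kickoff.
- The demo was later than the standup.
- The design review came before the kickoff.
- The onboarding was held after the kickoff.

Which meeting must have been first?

The handoff has a chain of constraints placing it before every other meeting, so the handoff must be first.

the handoff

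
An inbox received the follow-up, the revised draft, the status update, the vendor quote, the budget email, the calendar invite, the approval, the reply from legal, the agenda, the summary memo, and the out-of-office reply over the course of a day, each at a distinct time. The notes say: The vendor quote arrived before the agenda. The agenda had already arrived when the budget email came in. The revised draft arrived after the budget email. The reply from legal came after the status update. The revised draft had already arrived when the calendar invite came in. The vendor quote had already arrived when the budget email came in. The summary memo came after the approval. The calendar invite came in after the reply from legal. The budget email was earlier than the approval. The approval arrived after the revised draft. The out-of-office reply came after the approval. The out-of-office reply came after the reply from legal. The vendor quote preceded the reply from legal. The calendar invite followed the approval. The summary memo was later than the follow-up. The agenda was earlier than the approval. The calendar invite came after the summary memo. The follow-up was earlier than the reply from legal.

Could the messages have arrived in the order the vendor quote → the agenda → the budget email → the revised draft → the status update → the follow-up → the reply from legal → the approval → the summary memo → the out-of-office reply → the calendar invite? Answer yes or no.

yes

Check each stated constraint against the proposed order — e.g. the vendor quote is ahead of the reply from legal; the revised draft is ahead of the calendar invite. Every pair is in the required order; nothing is violated.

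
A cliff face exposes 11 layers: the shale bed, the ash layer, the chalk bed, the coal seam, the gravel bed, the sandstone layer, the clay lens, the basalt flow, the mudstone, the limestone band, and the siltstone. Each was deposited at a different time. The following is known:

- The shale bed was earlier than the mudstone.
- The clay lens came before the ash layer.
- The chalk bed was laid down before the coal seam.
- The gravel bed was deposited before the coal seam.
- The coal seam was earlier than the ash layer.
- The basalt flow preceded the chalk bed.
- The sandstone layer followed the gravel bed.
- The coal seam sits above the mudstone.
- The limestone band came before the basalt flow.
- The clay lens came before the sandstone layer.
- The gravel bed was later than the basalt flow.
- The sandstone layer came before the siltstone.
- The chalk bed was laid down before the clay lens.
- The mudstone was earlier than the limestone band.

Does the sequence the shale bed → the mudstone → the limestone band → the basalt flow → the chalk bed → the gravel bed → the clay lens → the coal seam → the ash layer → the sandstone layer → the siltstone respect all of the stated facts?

yes

Check each stated constraint against the proposed order — e.g. the gravel bed is ahead of the sandstone layer; the mudstone is ahead of the coal seam. Every pair is in the required order; nothing is violated.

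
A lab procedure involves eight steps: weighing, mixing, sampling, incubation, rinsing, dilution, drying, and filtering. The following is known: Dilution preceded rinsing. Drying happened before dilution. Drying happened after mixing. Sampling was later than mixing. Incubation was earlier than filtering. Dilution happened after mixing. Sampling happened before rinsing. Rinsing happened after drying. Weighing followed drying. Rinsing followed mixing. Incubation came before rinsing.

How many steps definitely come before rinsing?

Directly stated before rinsing: dilution, drying, incubation, mixing, and sampling.
No chain forces filtering (or any of the others) ahead of rinsing.
That's dilution, drying, incubation, mixing, and sampling — 5 in all.

5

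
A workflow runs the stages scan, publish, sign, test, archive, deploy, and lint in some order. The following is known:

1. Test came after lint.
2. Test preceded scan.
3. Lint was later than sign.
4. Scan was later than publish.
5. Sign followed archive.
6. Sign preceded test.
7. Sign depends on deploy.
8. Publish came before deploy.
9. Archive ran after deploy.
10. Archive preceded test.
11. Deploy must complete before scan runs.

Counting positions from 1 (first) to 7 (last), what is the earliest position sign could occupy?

Archive, deploy, and publish must all come before sign — 3 forced predecessors.
Nothing else is forced ahead of sign, so its earliest slot is position 3 + 1 = 4.

4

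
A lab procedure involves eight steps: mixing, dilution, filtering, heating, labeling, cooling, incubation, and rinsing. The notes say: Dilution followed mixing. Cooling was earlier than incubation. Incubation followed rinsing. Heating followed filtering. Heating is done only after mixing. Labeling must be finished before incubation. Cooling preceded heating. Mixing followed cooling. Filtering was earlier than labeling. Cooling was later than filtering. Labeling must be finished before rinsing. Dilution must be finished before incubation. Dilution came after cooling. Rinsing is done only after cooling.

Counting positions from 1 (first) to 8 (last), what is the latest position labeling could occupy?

Labeling must come before incubation and rinsing — 2 steps forced after it.
Everything else can be placed before labeling in some valid order, so labeling can sit as late as position 8 − 2 = 6.

6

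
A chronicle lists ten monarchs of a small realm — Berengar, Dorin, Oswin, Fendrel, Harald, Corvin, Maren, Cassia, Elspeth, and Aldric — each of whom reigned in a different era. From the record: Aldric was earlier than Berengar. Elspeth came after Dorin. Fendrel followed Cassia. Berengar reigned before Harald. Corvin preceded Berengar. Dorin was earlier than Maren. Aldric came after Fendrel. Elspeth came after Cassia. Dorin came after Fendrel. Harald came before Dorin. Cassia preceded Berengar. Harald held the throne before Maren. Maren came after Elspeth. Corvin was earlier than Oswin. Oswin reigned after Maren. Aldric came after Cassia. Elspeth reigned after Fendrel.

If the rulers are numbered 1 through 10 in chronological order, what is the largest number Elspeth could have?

Elspeth must come before Maren and Oswin — 2 rulers forced after them.
Everything else can be placed before Elspeth in some valid order, so Elspeth can sit as late as position 10 − 2 = 8.

8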